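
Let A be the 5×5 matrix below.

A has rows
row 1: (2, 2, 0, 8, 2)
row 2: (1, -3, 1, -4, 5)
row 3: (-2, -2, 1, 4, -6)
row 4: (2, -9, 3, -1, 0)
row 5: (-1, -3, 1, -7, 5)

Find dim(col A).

Row reduce to echelon form.
R2 ← R2 − (1/2)·R1: [0, -4, 1, -8, 4]
R3 ← R3 + R1: [0, 0, 1, 12, -4]
R4 ← R4 − R1: [0, -11, 3, -9, -2]
R5 ← R5 + (1/2)·R1: [0, -2, 1, -3, 6]
R4 ← R4 − (11/4)·R2: [0, 0, 1/4, 13, -13]
R5 ← R5 − (1/2)·R2: [0, 0, 1/2, 1, 4]
R4 ← R4 − (1/4)·R3: [0, 0, 0, 10, -12]
R5 ← R5 − (1/2)·R3: [0, 0, 0, -5, 6]
R5 ← R5 + (1/2)·R4: [0, 0, 0, 0, 0]
Echelon form has 4 nonzero rows, so rank(A) = 4.
The column space has dimension equal to the rank: 4.

4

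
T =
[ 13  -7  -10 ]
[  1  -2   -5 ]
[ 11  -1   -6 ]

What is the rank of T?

3

Row reduce to echelon form.
R2 ← R2 − (1/13)·R1: [0, -19/13, -55/13]
R3 ← R3 − (11/13)·R1: [0, 64/13, 32/13]
R3 ← R3 + (64/19)·R2: [0, 0, -224/19]
Echelon form has 3 nonzero rows, so rank(T) = 3.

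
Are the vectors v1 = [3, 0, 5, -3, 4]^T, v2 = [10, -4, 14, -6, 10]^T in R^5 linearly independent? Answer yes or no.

Form the matrix with these vectors as rows and row reduce.
R2 ← R2 − (10/3)·R1: [0, -4, -8/3, 4, -10/3]
2 nonzero rows, so the 2 vectors span a space of dimension 2.
Since 2 = 2, the vectors are linearly independent.

yes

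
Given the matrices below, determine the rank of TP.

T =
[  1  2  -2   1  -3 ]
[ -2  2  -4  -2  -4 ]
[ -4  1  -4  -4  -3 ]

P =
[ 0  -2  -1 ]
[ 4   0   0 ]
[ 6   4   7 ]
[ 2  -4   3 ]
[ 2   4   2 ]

First compute TP:
[[ -8, -26, -18],
 [-28, -20, -40],
 [-34,  -4, -42]]
Now row reduce the product.
R2 ← R2 − (7/2)·R1: [0, 71, 23]
R3 ← R3 − (17/4)·R1: [0, 213/2, 69/2]
R3 ← R3 − (3/2)·R2: [0, 0, 0]
2 nonzero rows, so rank(TP) = 2.

2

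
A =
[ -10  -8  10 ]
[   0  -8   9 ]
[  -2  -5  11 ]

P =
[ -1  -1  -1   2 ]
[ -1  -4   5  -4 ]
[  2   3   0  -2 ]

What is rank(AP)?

First compute AP:
[[ 38,  72, -30,  -8],
 [ 26,  59, -40,  14],
 [ 29,  55, -23,  -6]]
Now row reduce the product.
R2 ← R2 − (13/19)·R1: [0, 185/19, -370/19, 370/19]
R3 ← R3 − (29/38)·R1: [0, 1/19, -2/19, 2/19]
R3 ← R3 − (1/185)·R2: [0, 0, 0, 0]
2 nonzero rows, so rank(AP) = 2.

2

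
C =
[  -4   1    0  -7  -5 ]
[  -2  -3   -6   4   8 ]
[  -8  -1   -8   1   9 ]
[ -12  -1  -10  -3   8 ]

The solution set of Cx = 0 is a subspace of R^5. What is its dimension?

Row reduce to echelon form.
R2 ← R2 − (1/2)·R1: [0, -7/2, -6, 15/2, 21/2]
R3 ← R3 − (2)·R1: [0, -3, -8, 15, 19]
R4 ← R4 − (3)·R1: [0, -4, -10, 18, 23]
R3 ← R3 − (6/7)·R2: [0, 0, -20/7, 60/7, 10]
R4 ← R4 − (8/7)·R2: [0, 0, -22/7, 66/7, 11]
R4 ← R4 − (11/10)·R3: [0, 0, 0, 0, 0]
3 nonzero rows, so rank(C) = 3.
C has 5 columns; by rank–nullity, nullity = 5 − 3 = 2.

2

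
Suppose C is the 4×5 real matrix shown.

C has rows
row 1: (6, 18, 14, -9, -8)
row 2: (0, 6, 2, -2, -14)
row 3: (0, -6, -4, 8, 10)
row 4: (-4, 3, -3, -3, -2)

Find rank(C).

4

Row reduce to echelon form.
R4 ← R4 + (2/3)·R1: [0, 15, 19/3, -9, -22/3]
R3 ← R3 + R2: [0, 0, -2, 6, -4]
R4 ← R4 − (5/2)·R2: [0, 0, 4/3, -4, 83/3]
R4 ← R4 + (2/3)·R3: [0, 0, 0, 0, 25]
Echelon form has 4 nonzero rows, so rank(C) = 4.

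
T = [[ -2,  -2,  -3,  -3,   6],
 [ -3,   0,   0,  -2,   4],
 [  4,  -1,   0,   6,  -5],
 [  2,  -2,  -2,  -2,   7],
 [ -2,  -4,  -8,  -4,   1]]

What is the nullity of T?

1

Row reduce to echelon form.
R2 ← R2 − (3/2)·R1: [0, 3, 9/2, 5/2, -5]
R3 ← R3 + (2)·R1: [0, -5, -6, 0, 7]
R4 ← R4 + R1: [0, -4, -5, -5, 13]
R5 ← R5 − R1: [0, -2, -5, -1, -5]
R3 ← R3 + (5/3)·R2: [0, 0, 3/2, 25/6, -4/3]
R4 ← R4 + (4/3)·R2: [0, 0, 1, -5/3, 19/3]
R5 ← R5 + (2/3)·R2: [0, 0, -2, 2/3, -25/3]
R4 ← R4 − (2/3)·R3: [0, 0, 0, -40/9, 65/9]
R5 ← R5 + (4/3)·R3: [0, 0, 0, 56/9, -91/9]
R5 ← R5 + (7/5)·R4: [0, 0, 0, 0, 0]
4 nonzero rows, so rank(T) = 4.
T has 5 columns; by rank–nullity, nullity = 5 − 4 = 1.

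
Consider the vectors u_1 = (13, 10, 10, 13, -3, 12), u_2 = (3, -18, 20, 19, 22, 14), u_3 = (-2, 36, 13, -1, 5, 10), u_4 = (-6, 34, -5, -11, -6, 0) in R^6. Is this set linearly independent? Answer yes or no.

Form the matrix with these vectors as rows and row reduce.
R2 ← R2 − (3/13)·R1: [0, -264/13, 230/13, 16, 295/13, 146/13]
R3 ← R3 + (2/13)·R1: [0, 488/13, 189/13, 1, 59/13, 154/13]
R4 ← R4 + (6/13)·R1: [0, 502/13, -5/13, -5, -96/13, 72/13]
R3 ← R3 + (61/33)·R2: [0, 0, 1559/33, 1009/33, 1534/33, 1076/33]
R4 ← R4 + (251/132)·R2: [0, 0, 2195/66, 839/33, 4721/132, 1775/66]
R4 ← R4 − (2195/3118)·R3: [0, 0, 0, 12159/3118, 18963/6236, 12285/3118]
4 nonzero rows, so the 4 vectors span a space of dimension 4.
Since 4 = 4, the vectors are linearly independent.

yes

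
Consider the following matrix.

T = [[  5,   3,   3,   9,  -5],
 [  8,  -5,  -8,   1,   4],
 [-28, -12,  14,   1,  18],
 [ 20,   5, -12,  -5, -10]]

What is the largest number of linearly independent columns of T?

Row reduce to echelon form.
R2 ← R2 − (8/5)·R1: [0, -49/5, -64/5, -67/5, 12]
R3 ← R3 + (28/5)·R1: [0, 24/5, 154/5, 257/5, -10]
R4 ← R4 − (4)·R1: [0, -7, -24, -41, 10]
R3 ← R3 + (24/49)·R2: [0, 0, 1202/49, 2197/49, -202/49]
R4 ← R4 − (5/7)·R2: [0, 0, -104/7, -220/7, 10/7]
R4 ← R4 + (364/601)·R3: [0, 0, 0, -2568/601, -642/601]
Echelon form has 4 nonzero rows, so rank(T) = 4.
The rank gives the maximum number of linearly independent columns: 4.

4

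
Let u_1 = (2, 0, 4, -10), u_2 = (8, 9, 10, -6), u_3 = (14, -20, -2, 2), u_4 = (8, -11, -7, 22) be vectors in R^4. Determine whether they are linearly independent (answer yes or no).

Form the matrix with these vectors as rows and row reduce.
R2 ← R2 − (4)·R1: [0, 9, -6, 34]
R3 ← R3 − (7)·R1: [0, -20, -30, 72]
R4 ← R4 − (4)·R1: [0, -11, -23, 62]
R3 ← R3 + (20/9)·R2: [0, 0, -130/3, 1328/9]
R4 ← R4 + (11/9)·R2: [0, 0, -91/3, 932/9]
R4 ← R4 − (7/10)·R3: [0, 0, 0, 4/15]
4 nonzero rows, so the 4 vectors span a space of dimension 4.
Since 4 = 4, the vectors are linearly independent.

yes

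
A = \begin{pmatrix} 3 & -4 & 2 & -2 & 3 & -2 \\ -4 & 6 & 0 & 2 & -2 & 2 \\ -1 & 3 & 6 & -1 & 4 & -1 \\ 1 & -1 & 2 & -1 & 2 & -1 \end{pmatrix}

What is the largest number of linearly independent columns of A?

Row reduce to echelon form.
R2 ← R2 + (4/3)·R1: [0, 2/3, 8/3, -2/3, 2, -2/3]
R3 ← R3 + (1/3)·R1: [0, 5/3, 20/3, -5/3, 5, -5/3]
R4 ← R4 − (1/3)·R1: [0, 1/3, 4/3, -1/3, 1, -1/3]
R3 ← R3 − (5/2)·R2: [0, 0, 0, 0, 0, 0]
R4 ← R4 − (1/2)·R2: [0, 0, 0, 0, 0, 0]
Echelon form has 2 nonzero rows, so rank(A) = 2.
The rank gives the maximum number of linearly independent columns: 2.

2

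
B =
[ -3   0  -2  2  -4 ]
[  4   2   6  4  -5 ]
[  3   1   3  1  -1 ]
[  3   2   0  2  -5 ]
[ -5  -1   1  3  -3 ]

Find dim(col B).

Row reduce to echelon form.
R2 ← R2 + (4/3)·R1: [0, 2, 10/3, 20/3, -31/3]
R3 ← R3 + R1: [0, 1, 1, 3, -5]
R4 ← R4 + R1: [0, 2, -2, 4, -9]
R5 ← R5 − (5/3)·R1: [0, -1, 13/3, -1/3, 11/3]
R3 ← R3 − (1/2)·R2: [0, 0, -2/3, -1/3, 1/6]
R4 ← R4 − R2: [0, 0, -16/3, -8/3, 4/3]
R5 ← R5 + (1/2)·R2: [0, 0, 6, 3, -3/2]
R4 ← R4 − (8)·R3: [0, 0, 0, 0, 0]
R5 ← R5 + (9)·R3: [0, 0, 0, 0, 0]
Echelon form has 3 nonzero rows, so rank(B) = 3.
The column space has dimension equal to the rank: 3.

3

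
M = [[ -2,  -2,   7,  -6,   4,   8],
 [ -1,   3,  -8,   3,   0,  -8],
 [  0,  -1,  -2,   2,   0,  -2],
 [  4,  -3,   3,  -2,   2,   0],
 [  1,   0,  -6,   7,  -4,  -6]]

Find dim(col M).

4

Row reduce to echelon form.
R2 ← R2 − (1/2)·R1: [0, 4, -23/2, 6, -2, -12]
R4 ← R4 + (2)·R1: [0, -7, 17, -14, 10, 16]
R5 ← R5 + (1/2)·R1: [0, -1, -5/2, 4, -2, -2]
R3 ← R3 + (1/4)·R2: [0, 0, -39/8, 7/2, -1/2, -5]
R4 ← R4 + (7/4)·R2: [0, 0, -25/8, -7/2, 13/2, -5]
R5 ← R5 + (1/4)·R2: [0, 0, -43/8, 11/2, -5/2, -5]
R4 ← R4 − (25/39)·R3: [0, 0, 0, -224/39, 266/39, -70/39]
R5 ← R5 − (43/39)·R3: [0, 0, 0, 64/39, -76/39, 20/39]
R5 ← R5 + (2/7)·R4: [0, 0, 0, 0, 0, 0]
Echelon form has 4 nonzero rows, so rank(M) = 4.
The column space has dimension equal to the rank: 4.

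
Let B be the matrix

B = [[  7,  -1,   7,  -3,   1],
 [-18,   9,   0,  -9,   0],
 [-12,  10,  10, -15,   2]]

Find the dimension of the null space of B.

Row reduce to echelon form.
R2 ← R2 + (18/7)·R1: [0, 45/7, 18, -117/7, 18/7]
R3 ← R3 + (12/7)·R1: [0, 58/7, 22, -141/7, 26/7]
R3 ← R3 − (58/45)·R2: [0, 0, -6/5, 7/5, 2/5]
3 nonzero rows, so rank(B) = 3.
B has 5 columns; by rank–nullity, nullity = 5 − 3 = 2.

2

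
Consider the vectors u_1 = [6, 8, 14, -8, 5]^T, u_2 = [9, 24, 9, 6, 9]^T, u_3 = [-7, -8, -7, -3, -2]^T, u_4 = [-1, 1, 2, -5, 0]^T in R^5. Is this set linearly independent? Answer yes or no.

Form the matrix with these vectors as rows and row reduce.
R2 ← R2 − (3/2)·R1: [0, 12, -12, 18, 3/2]
R3 ← R3 + (7/6)·R1: [0, 4/3, 28/3, -37/3, 23/6]
R4 ← R4 + (1/6)·R1: [0, 7/3, 13/3, -19/3, 5/6]
R3 ← R3 − (1/9)·R2: [0, 0, 32/3, -43/3, 11/3]
R4 ← R4 − (7/36)·R2: [0, 0, 20/3, -59/6, 13/24]
R4 ← R4 − (5/8)·R3: [0, 0, 0, -7/8, -7/4]
4 nonzero rows, so the 4 vectors span a space of dimension 4.
Since 4 = 4, the vectors are linearly independent.

yes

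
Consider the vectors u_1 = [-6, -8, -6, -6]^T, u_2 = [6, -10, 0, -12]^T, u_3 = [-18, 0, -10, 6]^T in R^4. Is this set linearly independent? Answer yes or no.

Form the matrix with these vectors as rows and row reduce.
R2 ← R2 + R1: [0, -18, -6, -18]
R3 ← R3 − (3)·R1: [0, 24, 8, 24]
R3 ← R3 + (4/3)·R2: [0, 0, 0, 0]
2 nonzero rows, so the 3 vectors span a space of dimension 2.
Since 2 < 3, the vectors are linearly dependent.

no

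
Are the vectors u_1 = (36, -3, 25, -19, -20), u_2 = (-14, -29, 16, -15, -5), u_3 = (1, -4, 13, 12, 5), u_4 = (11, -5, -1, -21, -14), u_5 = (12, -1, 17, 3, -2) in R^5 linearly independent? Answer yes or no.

no

Form the matrix with these vectors as rows and row reduce.
R2 ← R2 + (7/18)·R1: [0, -181/6, 463/18, -403/18, -115/9]
R3 ← R3 − (1/36)·R1: [0, -47/12, 443/36, 451/36, 50/9]
R4 ← R4 − (11/36)·R1: [0, -49/12, -311/36, -547/36, -71/9]
R5 ← R5 − (1/3)·R1: [0, 0, 26/3, 28/3, 14/3]
R3 ← R3 − (47/362)·R2: [0, 0, 9737/1086, 8381/543, 7835/1086]
R4 ← R4 − (49/362)·R2: [0, 0, -13163/1086, -6605/543, -6689/1086]
R4 ← R4 + (13163/9737)·R3: [0, 0, 0, 84726/9737, 34992/9737]
R5 ← R5 − (724/749)·R3: [0, 0, 0, -4184/749, -1728/749]
R5 ← R5 + (52/81)·R4: [0, 0, 0, 0, 0]
4 nonzero rows, so the 5 vectors span a space of dimension 4.
Since 4 < 5, the vectors are linearly dependent.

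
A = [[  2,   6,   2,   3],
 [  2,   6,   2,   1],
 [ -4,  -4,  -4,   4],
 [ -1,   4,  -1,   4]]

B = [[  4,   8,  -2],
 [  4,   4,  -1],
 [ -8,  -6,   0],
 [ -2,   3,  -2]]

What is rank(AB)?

2

First compute AB:
[[ 10,  37, -16],
 [ 14,  31, -12],
 [ -8, -12,   4],
 [ 12,  26, -10]]
Now row reduce the product.
R2 ← R2 − (7/5)·R1: [0, -104/5, 52/5]
R3 ← R3 + (4/5)·R1: [0, 88/5, -44/5]
R4 ← R4 − (6/5)·R1: [0, -92/5, 46/5]
R3 ← R3 + (11/13)·R2: [0, 0, 0]
R4 ← R4 − (23/26)·R2: [0, 0, 0]
2 nonzero rows, so rank(AB) = 2.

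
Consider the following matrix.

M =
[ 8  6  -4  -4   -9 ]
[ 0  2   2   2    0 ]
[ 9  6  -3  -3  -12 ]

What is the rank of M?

3

Row reduce to echelon form.
R3 ← R3 − (9/8)·R1: [0, -3/4, 3/2, 3/2, -15/8]
R3 ← R3 + (3/8)·R2: [0, 0, 9/4, 9/4, -15/8]
Echelon form has 3 nonzero rows, so rank(M) = 3.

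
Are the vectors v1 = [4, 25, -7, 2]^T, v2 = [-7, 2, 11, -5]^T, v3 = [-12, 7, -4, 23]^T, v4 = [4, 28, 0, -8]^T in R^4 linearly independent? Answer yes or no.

yes

Form the matrix with these vectors as rows and row reduce.
R2 ← R2 + (7/4)·R1: [0, 183/4, -5/4, -3/2]
R3 ← R3 + (3)·R1: [0, 82, -25, 29]
R4 ← R4 − R1: [0, 3, 7, -10]
R3 ← R3 − (328/183)·R2: [0, 0, -4165/183, 1933/61]
R4 ← R4 − (4/61)·R2: [0, 0, 432/61, -604/61]
R4 ← R4 + (1296/4165)·R3: [0, 0, 0, -172/4165]
4 nonzero rows, so the 4 vectors span a space of dimension 4.
Since 4 = 4, the vectors are linearly independent.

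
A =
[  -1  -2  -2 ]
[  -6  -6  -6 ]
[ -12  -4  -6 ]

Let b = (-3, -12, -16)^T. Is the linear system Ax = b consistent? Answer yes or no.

Row reduce the augmented matrix [A | b].
R2 ← R2 − (6)·R1: [0, 6, 6, 6]
R3 ← R3 − (12)·R1: [0, 20, 18, 20]
R3 ← R3 − (10/3)·R2: [0, 0, -2, 0]
The echelon form has 3 nonzero rows, and every pivot lies in the first 3 columns, so rank(A) = rank([A|b]) = 3.
The system is consistent.

yes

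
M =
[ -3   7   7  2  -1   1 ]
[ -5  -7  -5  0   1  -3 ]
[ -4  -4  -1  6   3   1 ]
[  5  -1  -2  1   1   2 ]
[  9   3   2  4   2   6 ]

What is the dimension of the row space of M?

Row reduce to echelon form.
R2 ← R2 − (5/3)·R1: [0, -56/3, -50/3, -10/3, 8/3, -14/3]
R3 ← R3 − (4/3)·R1: [0, -40/3, -31/3, 10/3, 13/3, -1/3]
R4 ← R4 + (5/3)·R1: [0, 32/3, 29/3, 13/3, -2/3, 11/3]
R5 ← R5 + (3)·R1: [0, 24, 23, 10, -1, 9]
R3 ← R3 − (5/7)·R2: [0, 0, 11/7, 40/7, 17/7, 3]
R4 ← R4 + (4/7)·R2: [0, 0, 1/7, 17/7, 6/7, 1]
R5 ← R5 + (9/7)·R2: [0, 0, 11/7, 40/7, 17/7, 3]
R4 ← R4 − (1/11)·R3: [0, 0, 0, 21/11, 7/11, 8/11]
R5 ← R5 − R3: [0, 0, 0, 0, 0, 0]
Echelon form has 4 nonzero rows, so rank(M) = 4.
The row space has dimension equal to the rank: 4.

4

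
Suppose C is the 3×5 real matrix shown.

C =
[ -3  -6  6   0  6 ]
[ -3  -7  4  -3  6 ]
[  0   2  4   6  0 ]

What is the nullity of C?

Row reduce to echelon form.
R2 ← R2 − R1: [0, -1, -2, -3, 0]
R3 ← R3 + (2)·R2: [0, 0, 0, 0, 0]
2 nonzero rows, so rank(C) = 2.
C has 5 columns; by rank–nullity, nullity = 5 − 2 = 3.

3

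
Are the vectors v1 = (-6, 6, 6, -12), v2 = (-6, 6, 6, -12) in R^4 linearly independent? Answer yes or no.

Form the matrix with these vectors as rows and row reduce.
R2 ← R2 − R1: [0, 0, 0, 0]
1 nonzero row, so the 2 vectors span a space of dimension 1.
Since 1 < 2, the vectors are linearly dependent.

no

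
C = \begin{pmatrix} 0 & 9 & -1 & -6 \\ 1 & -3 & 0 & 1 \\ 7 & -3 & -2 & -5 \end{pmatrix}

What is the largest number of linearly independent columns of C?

2

Row reduce to echelon form.
Swap R1 ↔ R2
R3 ← R3 − (7)·R1: [0, 18, -2, -12]
R3 ← R3 − (2)·R2: [0, 0, 0, 0]
Echelon form has 2 nonzero rows, so rank(C) = 2.
The rank gives the maximum number of linearly independent columns: 2.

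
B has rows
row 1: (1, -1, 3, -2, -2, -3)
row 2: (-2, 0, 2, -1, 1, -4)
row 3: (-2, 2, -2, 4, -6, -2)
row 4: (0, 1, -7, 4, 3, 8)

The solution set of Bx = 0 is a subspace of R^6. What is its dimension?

Row reduce to echelon form.
R2 ← R2 + (2)·R1: [0, -2, 8, -5, -3, -10]
R3 ← R3 + (2)·R1: [0, 0, 4, 0, -10, -8]
R4 ← R4 + (1/2)·R2: [0, 0, -3, 3/2, 3/2, 3]
R4 ← R4 + (3/4)·R3: [0, 0, 0, 3/2, -6, -3]
4 nonzero rows, so rank(B) = 4.
B has 6 columns; by rank–nullity, nullity = 6 − 4 = 2.

2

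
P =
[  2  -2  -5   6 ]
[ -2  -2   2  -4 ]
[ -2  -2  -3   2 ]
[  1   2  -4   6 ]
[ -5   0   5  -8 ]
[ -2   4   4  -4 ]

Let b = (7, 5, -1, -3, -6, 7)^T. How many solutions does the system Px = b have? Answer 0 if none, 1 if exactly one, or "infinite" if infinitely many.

0

Row reduce the augmented matrix [P | b].
R2 ← R2 + R1: [0, -4, -3, 2, 12]
R3 ← R3 + R1: [0, -4, -8, 8, 6]
R4 ← R4 − (1/2)·R1: [0, 3, -3/2, 3, -13/2]
R5 ← R5 + (5/2)·R1: [0, -5, -15/2, 7, 23/2]
R6 ← R6 + R1: [0, 2, -1, 2, 14]
R3 ← R3 − R2: [0, 0, -5, 6, -6]
R4 ← R4 + (3/4)·R2: [0, 0, -15/4, 9/2, 5/2]
R5 ← R5 − (5/4)·R2: [0, 0, -15/4, 9/2, -7/2]
R6 ← R6 + (1/2)·R2: [0, 0, -5/2, 3, 20]
R4 ← R4 − (3/4)·R3: [0, 0, 0, 0, 7]
R5 ← R5 − (3/4)·R3: [0, 0, 0, 0, 1]
R6 ← R6 − (1/2)·R3: [0, 0, 0, 0, 23]
R5 ← R5 − (1/7)·R4: [0, 0, 0, 0, 0]
R6 ← R6 − (23/7)·R4: [0, 0, 0, 0, 0]
The echelon form has 4 nonzero rows; the last pivot sits in the augmented column, so rank(P) = 3 but rank([P|b]) = 4.
Since the ranks differ, the system is inconsistent.
It has no solutions.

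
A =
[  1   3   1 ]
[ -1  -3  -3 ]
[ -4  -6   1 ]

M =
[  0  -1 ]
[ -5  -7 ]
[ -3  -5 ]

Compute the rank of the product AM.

First compute AM:
[[-18, -27],
 [ 24,  37],
 [ 27,  41]]
Now row reduce the product.
R2 ← R2 + (4/3)·R1: [0, 1]
R3 ← R3 + (3/2)·R1: [0, 1/2]
R3 ← R3 − (1/2)·R2: [0, 0]
2 nonzero rows, so rank(AM) = 2.

2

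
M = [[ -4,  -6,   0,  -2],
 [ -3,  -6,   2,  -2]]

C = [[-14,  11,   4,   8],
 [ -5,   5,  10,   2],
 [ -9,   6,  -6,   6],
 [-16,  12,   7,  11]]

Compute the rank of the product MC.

2

First compute MC:
[[118, -98, -90, -66],
 [ 86, -75, -98, -46]]
Now row reduce the product.
R2 ← R2 − (43/59)·R1: [0, -211/59, -1912/59, 124/59]
2 nonzero rows, so rank(MC) = 2.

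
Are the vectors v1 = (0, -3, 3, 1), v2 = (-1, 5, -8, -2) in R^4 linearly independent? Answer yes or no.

yes

Form the matrix with these vectors as rows and row reduce.
Swap R1 ↔ R2
2 nonzero rows, so the 2 vectors span a space of dimension 2.
Since 2 = 2, the vectors are linearly independent.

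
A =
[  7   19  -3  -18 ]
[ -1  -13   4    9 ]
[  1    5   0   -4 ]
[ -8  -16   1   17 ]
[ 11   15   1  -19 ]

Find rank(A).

3

Row reduce to echelon form.
R2 ← R2 + (1/7)·R1: [0, -72/7, 25/7, 45/7]
R3 ← R3 − (1/7)·R1: [0, 16/7, 3/7, -10/7]
R4 ← R4 + (8/7)·R1: [0, 40/7, -17/7, -25/7]
R5 ← R5 − (11/7)·R1: [0, -104/7, 40/7, 65/7]
R3 ← R3 + (2/9)·R2: [0, 0, 11/9, 0]
R4 ← R4 + (5/9)·R2: [0, 0, -4/9, 0]
R5 ← R5 − (13/9)·R2: [0, 0, 5/9, 0]
R4 ← R4 + (4/11)·R3: [0, 0, 0, 0]
R5 ← R5 − (5/11)·R3: [0, 0, 0, 0]
Echelon form has 3 nonzero rows, so rank(A) = 3.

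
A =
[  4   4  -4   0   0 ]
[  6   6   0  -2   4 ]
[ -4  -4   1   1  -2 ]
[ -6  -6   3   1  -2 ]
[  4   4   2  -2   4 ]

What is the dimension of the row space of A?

Row reduce to echelon form.
R2 ← R2 − (3/2)·R1: [0, 0, 6, -2, 4]
R3 ← R3 + R1: [0, 0, -3, 1, -2]
R4 ← R4 + (3/2)·R1: [0, 0, -3, 1, -2]
R5 ← R5 − R1: [0, 0, 6, -2, 4]
R3 ← R3 + (1/2)·R2: [0, 0, 0, 0, 0]
R4 ← R4 + (1/2)·R2: [0, 0, 0, 0, 0]
R5 ← R5 − R2: [0, 0, 0, 0, 0]
Echelon form has 2 nonzero rows, so rank(A) = 2.
The row space has dimension equal to the rank: 2.

2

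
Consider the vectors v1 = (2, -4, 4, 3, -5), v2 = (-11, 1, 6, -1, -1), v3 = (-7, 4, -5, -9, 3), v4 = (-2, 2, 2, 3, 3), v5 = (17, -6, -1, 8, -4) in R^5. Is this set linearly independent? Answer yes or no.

Form the matrix with these vectors as rows and row reduce.
R2 ← R2 + (11/2)·R1: [0, -21, 28, 31/2, -57/2]
R3 ← R3 + (7/2)·R1: [0, -10, 9, 3/2, -29/2]
R4 ← R4 + R1: [0, -2, 6, 6, -2]
R5 ← R5 − (17/2)·R1: [0, 28, -35, -35/2, 77/2]
R3 ← R3 − (10/21)·R2: [0, 0, -13/3, -247/42, -13/14]
R4 ← R4 − (2/21)·R2: [0, 0, 10/3, 95/21, 5/7]
R5 ← R5 + (4/3)·R2: [0, 0, 7/3, 19/6, 1/2]
R4 ← R4 + (10/13)·R3: [0, 0, 0, 0, 0]
R5 ← R5 + (7/13)·R3: [0, 0, 0, 0, 0]
3 nonzero rows, so the 5 vectors span a space of dimension 3.
Since 3 < 5, the vectors are linearly dependent.

no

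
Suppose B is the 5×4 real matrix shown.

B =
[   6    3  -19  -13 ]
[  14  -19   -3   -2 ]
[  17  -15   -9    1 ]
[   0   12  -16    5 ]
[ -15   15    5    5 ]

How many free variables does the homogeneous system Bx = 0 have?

0

Row reduce to echelon form.
R2 ← R2 − (7/3)·R1: [0, -26, 124/3, 85/3]
R3 ← R3 − (17/6)·R1: [0, -47/2, 269/6, 227/6]
R5 ← R5 + (5/2)·R1: [0, 45/2, -85/2, -55/2]
R3 ← R3 − (47/52)·R2: [0, 0, 583/78, 1907/156]
R4 ← R4 + (6/13)·R2: [0, 0, 40/13, 235/13]
R5 ← R5 + (45/52)·R2: [0, 0, -175/26, -155/52]
R4 ← R4 − (240/583)·R3: [0, 0, 0, 7605/583]
R5 ← R5 + (525/583)·R3: [0, 0, 0, 4680/583]
R5 ← R5 − (8/13)·R4: [0, 0, 0, 0]
4 nonzero rows, so rank(B) = 4.
B has 4 columns; by rank–nullity, nullity = 4 − 4 = 0.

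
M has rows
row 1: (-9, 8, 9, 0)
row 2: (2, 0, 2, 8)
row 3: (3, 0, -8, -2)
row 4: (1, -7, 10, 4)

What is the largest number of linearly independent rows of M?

Row reduce to echelon form.
R2 ← R2 + (2/9)·R1: [0, 16/9, 4, 8]
R3 ← R3 + (1/3)·R1: [0, 8/3, -5, -2]
R4 ← R4 + (1/9)·R1: [0, -55/9, 11, 4]
R3 ← R3 − (3/2)·R2: [0, 0, -11, -14]
R4 ← R4 + (55/16)·R2: [0, 0, 99/4, 63/2]
R4 ← R4 + (9/4)·R3: [0, 0, 0, 0]
Echelon form has 3 nonzero rows, so rank(M) = 3.
The rank gives the maximum number of linearly independent rows: 3.

3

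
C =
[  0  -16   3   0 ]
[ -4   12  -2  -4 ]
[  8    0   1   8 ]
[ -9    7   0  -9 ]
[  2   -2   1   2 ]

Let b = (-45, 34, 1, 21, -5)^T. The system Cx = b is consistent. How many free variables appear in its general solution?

Row reduce the augmented matrix [C | b].
Swap R1 ↔ R2
R3 ← R3 + (2)·R1: [0, 24, -3, 0, 69]
R4 ← R4 − (9/4)·R1: [0, -20, 9/2, 0, -111/2]
R5 ← R5 + (1/2)·R1: [0, 4, 0, 0, 12]
R3 ← R3 + (3/2)·R2: [0, 0, 3/2, 0, 3/2]
R4 ← R4 − (5/4)·R2: [0, 0, 3/4, 0, 3/4]
R5 ← R5 + (1/4)·R2: [0, 0, 3/4, 0, 3/4]
R4 ← R4 − (1/2)·R3: [0, 0, 0, 0, 0]
R5 ← R5 − (1/2)·R3: [0, 0, 0, 0, 0]
The echelon form has 3 nonzero rows, and every pivot lies in the first 4 columns, so rank(C) = rank([C|b]) = 3.
The system is consistent.
Free variables = (unknowns) − (rank) = 4 − 3 = 1.

1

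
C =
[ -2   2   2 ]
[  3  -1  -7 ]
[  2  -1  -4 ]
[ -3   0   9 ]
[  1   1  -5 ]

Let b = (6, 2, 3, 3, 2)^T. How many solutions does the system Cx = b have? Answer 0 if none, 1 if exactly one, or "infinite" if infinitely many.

0

Row reduce the augmented matrix [C | b].
R2 ← R2 + (3/2)·R1: [0, 2, -4, 11]
R3 ← R3 + R1: [0, 1, -2, 9]
R4 ← R4 − (3/2)·R1: [0, -3, 6, -6]
R5 ← R5 + (1/2)·R1: [0, 2, -4, 5]
R3 ← R3 − (1/2)·R2: [0, 0, 0, 7/2]
R4 ← R4 + (3/2)·R2: [0, 0, 0, 21/2]
R5 ← R5 − R2: [0, 0, 0, -6]
R4 ← R4 − (3)·R3: [0, 0, 0, 0]
R5 ← R5 + (12/7)·R3: [0, 0, 0, 0]
The echelon form has 3 nonzero rows; the last pivot sits in the augmented column, so rank(C) = 2 but rank([C|b]) = 3.
Since the ranks differ, the system is inconsistent.
It has no solutions.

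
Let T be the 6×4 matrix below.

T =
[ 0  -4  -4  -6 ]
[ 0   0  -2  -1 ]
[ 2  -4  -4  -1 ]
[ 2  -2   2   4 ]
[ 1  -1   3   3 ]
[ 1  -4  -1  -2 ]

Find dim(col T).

3

Row reduce to echelon form.
Swap R1 ↔ R3
R4 ← R4 − R1: [0, 2, 6, 5]
R5 ← R5 − (1/2)·R1: [0, 1, 5, 7/2]
R6 ← R6 − (1/2)·R1: [0, -2, 1, -3/2]
Swap R2 ↔ R3
R4 ← R4 + (1/2)·R2: [0, 0, 4, 2]
R5 ← R5 + (1/4)·R2: [0, 0, 4, 2]
R6 ← R6 − (1/2)·R2: [0, 0, 3, 3/2]
R4 ← R4 + (2)·R3: [0, 0, 0, 0]
R5 ← R5 + (2)·R3: [0, 0, 0, 0]
R6 ← R6 + (3/2)·R3: [0, 0, 0, 0]
Echelon form has 3 nonzero rows, so rank(T) = 3.
The column space has dimension equal to the rank: 3.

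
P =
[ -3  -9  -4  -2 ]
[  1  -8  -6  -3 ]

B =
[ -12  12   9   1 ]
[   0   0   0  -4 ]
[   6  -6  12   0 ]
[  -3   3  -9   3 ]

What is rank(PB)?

First compute PB:
[[ 18, -18, -57,  27],
 [-39,  39, -36,  24]]
Now row reduce the product.
R2 ← R2 + (13/6)·R1: [0, 0, -319/2, 165/2]
2 nonzero rows, so rank(PB) = 2.

2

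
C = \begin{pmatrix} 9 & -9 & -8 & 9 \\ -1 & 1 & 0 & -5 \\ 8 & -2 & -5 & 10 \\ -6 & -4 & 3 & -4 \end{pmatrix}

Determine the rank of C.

3

Row reduce to echelon form.
R2 ← R2 + (1/9)·R1: [0, 0, -8/9, -4]
R3 ← R3 − (8/9)·R1: [0, 6, 19/9, 2]
R4 ← R4 + (2/3)·R1: [0, -10, -7/3, 2]
Swap R2 ↔ R3
R4 ← R4 + (5/3)·R2: [0, 0, 32/27, 16/3]
R4 ← R4 + (4/3)·R3: [0, 0, 0, 0]
Echelon form has 3 nonzero rows, so rank(C) = 3.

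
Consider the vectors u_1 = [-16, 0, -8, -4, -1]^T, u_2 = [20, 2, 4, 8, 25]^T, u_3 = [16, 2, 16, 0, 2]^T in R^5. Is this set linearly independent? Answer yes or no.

yes

Form the matrix with these vectors as rows and row reduce.
R2 ← R2 + (5/4)·R1: [0, 2, -6, 3, 95/4]
R3 ← R3 + R1: [0, 2, 8, -4, 1]
R3 ← R3 − R2: [0, 0, 14, -7, -91/4]
3 nonzero rows, so the 3 vectors span a space of dimension 3.
Since 3 = 3, the vectors are linearly independent.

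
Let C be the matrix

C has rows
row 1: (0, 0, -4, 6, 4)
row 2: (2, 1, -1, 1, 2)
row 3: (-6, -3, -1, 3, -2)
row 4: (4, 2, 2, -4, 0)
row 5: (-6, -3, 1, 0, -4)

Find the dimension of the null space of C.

3

Row reduce to echelon form.
Swap R1 ↔ R2
R3 ← R3 + (3)·R1: [0, 0, -4, 6, 4]
R4 ← R4 − (2)·R1: [0, 0, 4, -6, -4]
R5 ← R5 + (3)·R1: [0, 0, -2, 3, 2]
R3 ← R3 − R2: [0, 0, 0, 0, 0]
R4 ← R4 + R2: [0, 0, 0, 0, 0]
R5 ← R5 − (1/2)·R2: [0, 0, 0, 0, 0]
2 nonzero rows, so rank(C) = 2.
C has 5 columns; by rank–nullity, nullity = 5 − 2 = 3.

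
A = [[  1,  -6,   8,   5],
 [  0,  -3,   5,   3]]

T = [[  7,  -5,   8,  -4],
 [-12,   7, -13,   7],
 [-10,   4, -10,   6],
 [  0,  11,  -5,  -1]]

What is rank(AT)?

2

First compute AT:
[[ -1,  40, -19,  -3],
 [-14,  32, -26,   6]]
Now row reduce the product.
R2 ← R2 − (14)·R1: [0, -528, 240, 48]
2 nonzero rows, so rank(AT) = 2.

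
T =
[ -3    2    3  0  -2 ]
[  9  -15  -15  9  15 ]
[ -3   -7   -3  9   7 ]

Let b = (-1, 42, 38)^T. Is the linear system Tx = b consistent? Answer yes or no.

Row reduce the augmented matrix [T | b].
R2 ← R2 + (3)·R1: [0, -9, -6, 9, 9, 39]
R3 ← R3 − R1: [0, -9, -6, 9, 9, 39]
R3 ← R3 − R2: [0, 0, 0, 0, 0, 0]
The echelon form has 2 nonzero rows, and every pivot lies in the first 5 columns, so rank(T) = rank([T|b]) = 2.
The system is consistent.

yes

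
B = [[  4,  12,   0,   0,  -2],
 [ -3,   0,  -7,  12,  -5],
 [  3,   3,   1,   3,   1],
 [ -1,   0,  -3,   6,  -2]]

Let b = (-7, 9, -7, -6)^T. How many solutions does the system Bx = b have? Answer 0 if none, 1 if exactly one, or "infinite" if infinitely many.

Row reduce the augmented matrix [B | b].
R2 ← R2 + (3/4)·R1: [0, 9, -7, 12, -13/2, 15/4]
R3 ← R3 − (3/4)·R1: [0, -6, 1, 3, 5/2, -7/4]
R4 ← R4 + (1/4)·R1: [0, 3, -3, 6, -5/2, -31/4]
R3 ← R3 + (2/3)·R2: [0, 0, -11/3, 11, -11/6, 3/4]
R4 ← R4 − (1/3)·R2: [0, 0, -2/3, 2, -1/3, -9]
R4 ← R4 − (2/11)·R3: [0, 0, 0, 0, 0, -201/22]
The echelon form has 4 nonzero rows; the last pivot sits in the augmented column, so rank(B) = 3 but rank([B|b]) = 4.
Since the ranks differ, the system is inconsistent.
It has no solutions.

0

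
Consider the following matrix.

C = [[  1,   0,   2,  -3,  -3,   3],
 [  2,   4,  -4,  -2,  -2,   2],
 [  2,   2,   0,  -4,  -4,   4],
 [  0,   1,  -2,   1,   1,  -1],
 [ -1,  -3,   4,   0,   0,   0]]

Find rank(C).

Row reduce to echelon form.
R2 ← R2 − (2)·R1: [0, 4, -8, 4, 4, -4]
R3 ← R3 − (2)·R1: [0, 2, -4, 2, 2, -2]
R5 ← R5 + R1: [0, -3, 6, -3, -3, 3]
R3 ← R3 − (1/2)·R2: [0, 0, 0, 0, 0, 0]
R4 ← R4 − (1/4)·R2: [0, 0, 0, 0, 0, 0]
R5 ← R5 + (3/4)·R2: [0, 0, 0, 0, 0, 0]
Echelon form has 2 nonzero rows, so rank(C) = 2.

2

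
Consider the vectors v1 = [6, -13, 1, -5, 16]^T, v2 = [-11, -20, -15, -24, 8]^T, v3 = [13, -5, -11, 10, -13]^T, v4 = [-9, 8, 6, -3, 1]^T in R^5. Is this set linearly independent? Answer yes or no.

Form the matrix with these vectors as rows and row reduce.
R2 ← R2 + (11/6)·R1: [0, -263/6, -79/6, -199/6, 112/3]
R3 ← R3 − (13/6)·R1: [0, 139/6, -79/6, 125/6, -143/3]
R4 ← R4 + (3/2)·R1: [0, -23/2, 15/2, -21/2, 25]
R3 ← R3 + (139/263)·R2: [0, 0, -5293/263, 869/263, -7347/263]
R4 ← R4 − (69/263)·R2: [0, 0, 2881/263, -473/263, 3999/263]
R4 ← R4 + (43/79)·R3: [0, 0, 0, 0, 0]
3 nonzero rows, so the 4 vectors span a space of dimension 3.
Since 3 < 4, the vectors are linearly dependent.

no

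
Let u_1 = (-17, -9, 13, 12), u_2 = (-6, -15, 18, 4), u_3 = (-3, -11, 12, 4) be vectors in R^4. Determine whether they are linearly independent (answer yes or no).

Form the matrix with these vectors as rows and row reduce.
R2 ← R2 − (6/17)·R1: [0, -201/17, 228/17, -4/17]
R3 ← R3 − (3/17)·R1: [0, -160/17, 165/17, 32/17]
R3 ← R3 − (160/201)·R2: [0, 0, -65/67, 416/201]
3 nonzero rows, so the 3 vectors span a space of dimension 3.
Since 3 = 3, the vectors are linearly independent.

yes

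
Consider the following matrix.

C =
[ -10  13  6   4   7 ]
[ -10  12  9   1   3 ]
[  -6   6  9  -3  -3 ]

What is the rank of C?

Row reduce to echelon form.
R2 ← R2 − R1: [0, -1, 3, -3, -4]
R3 ← R3 − (3/5)·R1: [0, -9/5, 27/5, -27/5, -36/5]
R3 ← R3 − (9/5)·R2: [0, 0, 0, 0, 0]
Echelon form has 2 nonzero rows, so rank(C) = 2.

2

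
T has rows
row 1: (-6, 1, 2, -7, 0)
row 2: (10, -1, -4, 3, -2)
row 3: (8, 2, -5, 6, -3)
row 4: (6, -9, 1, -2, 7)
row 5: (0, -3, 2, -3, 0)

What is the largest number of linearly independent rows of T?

Row reduce to echelon form.
R2 ← R2 + (5/3)·R1: [0, 2/3, -2/3, -26/3, -2]
R3 ← R3 + (4/3)·R1: [0, 10/3, -7/3, -10/3, -3]
R4 ← R4 + R1: [0, -8, 3, -9, 7]
R3 ← R3 − (5)·R2: [0, 0, 1, 40, 7]
R4 ← R4 + (12)·R2: [0, 0, -5, -113, -17]
R5 ← R5 + (9/2)·R2: [0, 0, -1, -42, -9]
R4 ← R4 + (5)·R3: [0, 0, 0, 87, 18]
R5 ← R5 + R3: [0, 0, 0, -2, -2]
R5 ← R5 + (2/87)·R4: [0, 0, 0, 0, -46/29]
Echelon form has 5 nonzero rows, so rank(T) = 5.
The rank gives the maximum number of linearly independent rows: 5.

5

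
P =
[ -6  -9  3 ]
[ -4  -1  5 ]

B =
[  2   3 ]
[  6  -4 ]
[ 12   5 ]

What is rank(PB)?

2

First compute PB:
[[-30,  33],
 [ 46,  17]]
Now row reduce the product.
R2 ← R2 + (23/15)·R1: [0, 338/5]
2 nonzero rows, so rank(PB) = 2.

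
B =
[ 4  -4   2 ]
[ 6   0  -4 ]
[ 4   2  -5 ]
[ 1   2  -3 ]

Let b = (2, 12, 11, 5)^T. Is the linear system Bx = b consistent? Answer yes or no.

Row reduce the augmented matrix [B | b].
R2 ← R2 − (3/2)·R1: [0, 6, -7, 9]
R3 ← R3 − R1: [0, 6, -7, 9]
R4 ← R4 − (1/4)·R1: [0, 3, -7/2, 9/2]
R3 ← R3 − R2: [0, 0, 0, 0]
R4 ← R4 − (1/2)·R2: [0, 0, 0, 0]
The echelon form has 2 nonzero rows, and every pivot lies in the first 3 columns, so rank(B) = rank([B|b]) = 2.
The system is consistent.

yes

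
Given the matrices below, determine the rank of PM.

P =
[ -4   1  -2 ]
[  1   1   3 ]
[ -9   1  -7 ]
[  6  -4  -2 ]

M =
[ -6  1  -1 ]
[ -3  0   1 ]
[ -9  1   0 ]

First compute PM:
[[ 39,  -6,   5],
 [-36,   4,   0],
 [114, -16,  10],
 [ -6,   4, -10]]
Now row reduce the product.
R2 ← R2 + (12/13)·R1: [0, -20/13, 60/13]
R3 ← R3 − (38/13)·R1: [0, 20/13, -60/13]
R4 ← R4 + (2/13)·R1: [0, 40/13, -120/13]
R3 ← R3 + R2: [0, 0, 0]
R4 ← R4 + (2)·R2: [0, 0, 0]
2 nonzero rows, so rank(PM) = 2.

2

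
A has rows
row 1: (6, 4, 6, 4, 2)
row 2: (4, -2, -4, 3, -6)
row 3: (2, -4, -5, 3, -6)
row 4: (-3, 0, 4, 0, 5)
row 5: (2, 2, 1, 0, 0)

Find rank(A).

3

Row reduce to echelon form.
R2 ← R2 − (2/3)·R1: [0, -14/3, -8, 1/3, -22/3]
R3 ← R3 − (1/3)·R1: [0, -16/3, -7, 5/3, -20/3]
R4 ← R4 + (1/2)·R1: [0, 2, 7, 2, 6]
R5 ← R5 − (1/3)·R1: [0, 2/3, -1, -4/3, -2/3]
R3 ← R3 − (8/7)·R2: [0, 0, 15/7, 9/7, 12/7]
R4 ← R4 + (3/7)·R2: [0, 0, 25/7, 15/7, 20/7]
R5 ← R5 + (1/7)·R2: [0, 0, -15/7, -9/7, -12/7]
R4 ← R4 − (5/3)·R3: [0, 0, 0, 0, 0]
R5 ← R5 + R3: [0, 0, 0, 0, 0]
Echelon form has 3 nonzero rows, so rank(A) = 3.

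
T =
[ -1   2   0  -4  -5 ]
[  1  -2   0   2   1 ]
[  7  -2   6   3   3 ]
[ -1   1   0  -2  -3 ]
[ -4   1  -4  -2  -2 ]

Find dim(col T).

Row reduce to echelon form.
R2 ← R2 + R1: [0, 0, 0, -2, -4]
R3 ← R3 + (7)·R1: [0, 12, 6, -25, -32]
R4 ← R4 − R1: [0, -1, 0, 2, 2]
R5 ← R5 − (4)·R1: [0, -7, -4, 14, 18]
Swap R2 ↔ R3
R4 ← R4 + (1/12)·R2: [0, 0, 1/2, -1/12, -2/3]
R5 ← R5 + (7/12)·R2: [0, 0, -1/2, -7/12, -2/3]
Swap R3 ↔ R4
R5 ← R5 + R3: [0, 0, 0, -2/3, -4/3]
R5 ← R5 − (1/3)·R4: [0, 0, 0, 0, 0]
Echelon form has 4 nonzero rows, so rank(T) = 4.
The column space has dimension equal to the rank: 4.

4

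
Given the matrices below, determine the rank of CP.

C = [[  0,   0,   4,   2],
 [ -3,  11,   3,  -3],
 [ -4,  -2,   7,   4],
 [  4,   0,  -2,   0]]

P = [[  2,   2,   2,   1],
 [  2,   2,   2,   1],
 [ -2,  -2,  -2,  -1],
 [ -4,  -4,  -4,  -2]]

First compute CP:
[[-16, -16, -16,  -8],
 [ 22,  22,  22,  11],
 [-42, -42, -42, -21],
 [ 12,  12,  12,   6]]
Now row reduce the product.
R2 ← R2 + (11/8)·R1: [0, 0, 0, 0]
R3 ← R3 − (21/8)·R1: [0, 0, 0, 0]
R4 ← R4 + (3/4)·R1: [0, 0, 0, 0]
1 nonzero row, so rank(CP) = 1.

1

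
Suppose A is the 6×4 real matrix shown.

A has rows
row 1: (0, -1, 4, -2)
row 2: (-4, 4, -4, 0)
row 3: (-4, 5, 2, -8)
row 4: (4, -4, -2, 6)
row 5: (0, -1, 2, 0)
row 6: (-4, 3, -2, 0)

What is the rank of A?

Row reduce to echelon form.
Swap R1 ↔ R2
R3 ← R3 − R1: [0, 1, 6, -8]
R4 ← R4 + R1: [0, 0, -6, 6]
R6 ← R6 − R1: [0, -1, 2, 0]
R3 ← R3 + R2: [0, 0, 10, -10]
R5 ← R5 − R2: [0, 0, -2, 2]
R6 ← R6 − R2: [0, 0, -2, 2]
R4 ← R4 + (3/5)·R3: [0, 0, 0, 0]
R5 ← R5 + (1/5)·R3: [0, 0, 0, 0]
R6 ← R6 + (1/5)·R3: [0, 0, 0, 0]
Echelon form has 3 nonzero rows, so rank(A) = 3.

3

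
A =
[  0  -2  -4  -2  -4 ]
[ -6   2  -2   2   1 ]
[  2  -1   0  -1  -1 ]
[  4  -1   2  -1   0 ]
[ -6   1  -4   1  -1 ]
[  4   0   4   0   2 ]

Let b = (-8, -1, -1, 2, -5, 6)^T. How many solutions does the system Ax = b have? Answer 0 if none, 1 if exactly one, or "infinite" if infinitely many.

infinite

Row reduce the augmented matrix [A | b].
Swap R1 ↔ R2
R3 ← R3 + (1/3)·R1: [0, -1/3, -2/3, -1/3, -2/3, -4/3]
R4 ← R4 + (2/3)·R1: [0, 1/3, 2/3, 1/3, 2/3, 4/3]
R5 ← R5 − R1: [0, -1, -2, -1, -2, -4]
R6 ← R6 + (2/3)·R1: [0, 4/3, 8/3, 4/3, 8/3, 16/3]
R3 ← R3 − (1/6)·R2: [0, 0, 0, 0, 0, 0]
R4 ← R4 + (1/6)·R2: [0, 0, 0, 0, 0, 0]
R5 ← R5 − (1/2)·R2: [0, 0, 0, 0, 0, 0]
R6 ← R6 + (2/3)·R2: [0, 0, 0, 0, 0, 0]
The echelon form has 2 nonzero rows, and every pivot lies in the first 5 columns, so rank(A) = rank([A|b]) = 2.
The system is consistent.
rank = 2 < 5 unknowns, so there are infinitely many solutions.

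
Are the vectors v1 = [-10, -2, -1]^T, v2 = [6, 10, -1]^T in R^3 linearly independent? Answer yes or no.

Form the matrix with these vectors as rows and row reduce.
R2 ← R2 + (3/5)·R1: [0, 44/5, -8/5]
2 nonzero rows, so the 2 vectors span a space of dimension 2.
Since 2 = 2, the vectors are linearly independent.

yes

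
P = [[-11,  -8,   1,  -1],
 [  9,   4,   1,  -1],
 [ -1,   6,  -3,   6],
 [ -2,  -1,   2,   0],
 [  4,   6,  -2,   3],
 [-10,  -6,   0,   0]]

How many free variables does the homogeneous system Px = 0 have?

Row reduce to echelon form.
R2 ← R2 + (9/11)·R1: [0, -28/11, 20/11, -20/11]
R3 ← R3 − (1/11)·R1: [0, 74/11, -34/11, 67/11]
R4 ← R4 − (2/11)·R1: [0, 5/11, 20/11, 2/11]
R5 ← R5 + (4/11)·R1: [0, 34/11, -18/11, 29/11]
R6 ← R6 − (10/11)·R1: [0, 14/11, -10/11, 10/11]
R3 ← R3 + (37/14)·R2: [0, 0, 12/7, 9/7]
R4 ← R4 + (5/28)·R2: [0, 0, 15/7, -1/7]
R5 ← R5 + (17/14)·R2: [0, 0, 4/7, 3/7]
R6 ← R6 + (1/2)·R2: [0, 0, 0, 0]
R4 ← R4 − (5/4)·R3: [0, 0, 0, -7/4]
R5 ← R5 − (1/3)·R3: [0, 0, 0, 0]
4 nonzero rows, so rank(P) = 4.
P has 4 columns; by rank–nullity, nullity = 4 − 4 = 0.

0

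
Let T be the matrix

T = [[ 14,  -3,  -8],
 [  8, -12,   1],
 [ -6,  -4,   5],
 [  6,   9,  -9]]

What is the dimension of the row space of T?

3

Row reduce to echelon form.
R2 ← R2 − (4/7)·R1: [0, -72/7, 39/7]
R3 ← R3 + (3/7)·R1: [0, -37/7, 11/7]
R4 ← R4 − (3/7)·R1: [0, 72/7, -39/7]
R3 ← R3 − (37/72)·R2: [0, 0, -31/24]
R4 ← R4 + R2: [0, 0, 0]
Echelon form has 3 nonzero rows, so rank(T) = 3.
The row space has dimension equal to the rank: 3.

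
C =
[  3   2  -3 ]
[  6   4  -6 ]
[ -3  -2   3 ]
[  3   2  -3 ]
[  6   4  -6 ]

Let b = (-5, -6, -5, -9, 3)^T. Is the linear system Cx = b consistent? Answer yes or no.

no

Row reduce the augmented matrix [C | b].
R2 ← R2 − (2)·R1: [0, 0, 0, 4]
R3 ← R3 + R1: [0, 0, 0, -10]
R4 ← R4 − R1: [0, 0, 0, -4]
R5 ← R5 − (2)·R1: [0, 0, 0, 13]
R3 ← R3 + (5/2)·R2: [0, 0, 0, 0]
R4 ← R4 + R2: [0, 0, 0, 0]
R5 ← R5 − (13/4)·R2: [0, 0, 0, 0]
The echelon form has 2 nonzero rows; the last pivot sits in the augmented column, so rank(C) = 1 but rank([C|b]) = 2.
Since the ranks differ, the system is inconsistent.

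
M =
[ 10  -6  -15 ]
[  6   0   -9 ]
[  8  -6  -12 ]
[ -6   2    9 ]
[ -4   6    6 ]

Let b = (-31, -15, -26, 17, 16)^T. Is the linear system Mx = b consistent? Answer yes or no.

Row reduce the augmented matrix [M | b].
R2 ← R2 − (3/5)·R1: [0, 18/5, 0, 18/5]
R3 ← R3 − (4/5)·R1: [0, -6/5, 0, -6/5]
R4 ← R4 + (3/5)·R1: [0, -8/5, 0, -8/5]
R5 ← R5 + (2/5)·R1: [0, 18/5, 0, 18/5]
R3 ← R3 + (1/3)·R2: [0, 0, 0, 0]
R4 ← R4 + (4/9)·R2: [0, 0, 0, 0]
R5 ← R5 − R2: [0, 0, 0, 0]
The echelon form has 2 nonzero rows, and every pivot lies in the first 3 columns, so rank(M) = rank([M|b]) = 2.
The system is consistent.

yes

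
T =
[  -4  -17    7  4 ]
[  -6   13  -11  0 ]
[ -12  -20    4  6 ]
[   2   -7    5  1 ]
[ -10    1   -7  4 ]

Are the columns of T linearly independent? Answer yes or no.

Row reduce T to echelon form.
R2 ← R2 − (3/2)·R1: [0, 77/2, -43/2, -6]
R3 ← R3 − (3)·R1: [0, 31, -17, -6]
R4 ← R4 + (1/2)·R1: [0, -31/2, 17/2, 3]
R5 ← R5 − (5/2)·R1: [0, 87/2, -49/2, -6]
R3 ← R3 − (62/77)·R2: [0, 0, 24/77, -90/77]
R4 ← R4 + (31/77)·R2: [0, 0, -12/77, 45/77]
R5 ← R5 − (87/77)·R2: [0, 0, -16/77, 60/77]
R4 ← R4 + (1/2)·R3: [0, 0, 0, 0]
R5 ← R5 + (2/3)·R3: [0, 0, 0, 0]
3 pivots among 4 columns.
Only 3 < 4 pivot columns, so the columns are linearly dependent.

no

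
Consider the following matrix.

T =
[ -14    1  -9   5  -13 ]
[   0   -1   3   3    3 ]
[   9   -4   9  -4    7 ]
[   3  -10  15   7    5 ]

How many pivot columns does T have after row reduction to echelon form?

4

Row reduce to echelon form.
R3 ← R3 + (9/14)·R1: [0, -47/14, 45/14, -11/14, -19/14]
R4 ← R4 + (3/14)·R1: [0, -137/14, 183/14, 113/14, 31/14]
R3 ← R3 − (47/14)·R2: [0, 0, -48/7, -76/7, -80/7]
R4 ← R4 − (137/14)·R2: [0, 0, -114/7, -149/7, -190/7]
R4 ← R4 − (19/8)·R3: [0, 0, 0, 9/2, 0]
Echelon form has 4 nonzero rows, so rank(T) = 4.
Each nonzero row contributes one pivot column: 4 pivot columns.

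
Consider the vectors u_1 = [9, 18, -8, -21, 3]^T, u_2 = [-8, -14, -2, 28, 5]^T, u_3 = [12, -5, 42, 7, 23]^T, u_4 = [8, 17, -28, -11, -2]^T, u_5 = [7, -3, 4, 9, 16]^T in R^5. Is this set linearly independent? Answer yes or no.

yes

Form the matrix with these vectors as rows and row reduce.
R2 ← R2 + (8/9)·R1: [0, 2, -82/9, 28/3, 23/3]
R3 ← R3 − (4/3)·R1: [0, -29, 158/3, 35, 19]
R4 ← R4 − (8/9)·R1: [0, 1, -188/9, 23/3, -14/3]
R5 ← R5 − (7/9)·R1: [0, -17, 92/9, 76/3, 41/3]
R3 ← R3 + (29/2)·R2: [0, 0, -715/9, 511/3, 781/6]
R4 ← R4 − (1/2)·R2: [0, 0, -49/3, 3, -17/2]
R5 ← R5 + (17/2)·R2: [0, 0, -605/9, 314/3, 473/6]
R4 ← R4 − (147/715)·R3: [0, 0, 0, -22894/715, -2292/65]
R5 ← R5 − (11/13)·R3: [0, 0, 0, -513/13, -407/13]
R5 ← R5 − (28215/22894)·R4: [0, 0, 0, 0, 139073/11447]
5 nonzero rows, so the 5 vectors span a space of dimension 5.
Since 5 = 5, the vectors are linearly independent.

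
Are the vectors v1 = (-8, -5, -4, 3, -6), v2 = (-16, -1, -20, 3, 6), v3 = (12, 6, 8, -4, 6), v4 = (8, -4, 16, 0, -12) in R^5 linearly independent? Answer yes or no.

Form the matrix with these vectors as rows and row reduce.
R2 ← R2 − (2)·R1: [0, 9, -12, -3, 18]
R3 ← R3 + (3/2)·R1: [0, -3/2, 2, 1/2, -3]
R4 ← R4 + R1: [0, -9, 12, 3, -18]
R3 ← R3 + (1/6)·R2: [0, 0, 0, 0, 0]
R4 ← R4 + R2: [0, 0, 0, 0, 0]
2 nonzero rows, so the 4 vectors span a space of dimension 2.
Since 2 < 4, the vectors are linearly dependent.

no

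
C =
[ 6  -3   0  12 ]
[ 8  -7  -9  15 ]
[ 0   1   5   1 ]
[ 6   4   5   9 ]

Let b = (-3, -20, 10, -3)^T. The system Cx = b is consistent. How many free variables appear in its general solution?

Row reduce the augmented matrix [C | b].
R2 ← R2 − (4/3)·R1: [0, -3, -9, -1, -16]
R4 ← R4 − R1: [0, 7, 5, -3, 0]
R3 ← R3 + (1/3)·R2: [0, 0, 2, 2/3, 14/3]
R4 ← R4 + (7/3)·R2: [0, 0, -16, -16/3, -112/3]
R4 ← R4 + (8)·R3: [0, 0, 0, 0, 0]
The echelon form has 3 nonzero rows, and every pivot lies in the first 4 columns, so rank(C) = rank([C|b]) = 3.
The system is consistent.
Free variables = (unknowns) − (rank) = 4 − 3 = 1.

1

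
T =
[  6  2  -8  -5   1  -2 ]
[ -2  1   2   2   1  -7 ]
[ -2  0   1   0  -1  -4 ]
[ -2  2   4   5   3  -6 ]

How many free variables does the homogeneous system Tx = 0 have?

2

Row reduce to echelon form.
R2 ← R2 + (1/3)·R1: [0, 5/3, -2/3, 1/3, 4/3, -23/3]
R3 ← R3 + (1/3)·R1: [0, 2/3, -5/3, -5/3, -2/3, -14/3]
R4 ← R4 + (1/3)·R1: [0, 8/3, 4/3, 10/3, 10/3, -20/3]
R3 ← R3 − (2/5)·R2: [0, 0, -7/5, -9/5, -6/5, -8/5]
R4 ← R4 − (8/5)·R2: [0, 0, 12/5, 14/5, 6/5, 28/5]
R4 ← R4 + (12/7)·R3: [0, 0, 0, -2/7, -6/7, 20/7]
4 nonzero rows, so rank(T) = 4.
T has 6 columns; by rank–nullity, nullity = 6 − 4 = 2.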